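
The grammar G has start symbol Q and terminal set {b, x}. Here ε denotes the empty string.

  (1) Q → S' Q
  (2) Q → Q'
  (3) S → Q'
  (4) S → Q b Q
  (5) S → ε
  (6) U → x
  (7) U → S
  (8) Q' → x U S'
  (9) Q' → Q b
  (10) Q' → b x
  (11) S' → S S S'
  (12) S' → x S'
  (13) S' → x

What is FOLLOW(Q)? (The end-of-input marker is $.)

FIRST(Q): from Q→S' Q we get {b, x}; from Q→Q' we get {b, x}. So FIRST(Q) = {b, x}.
FIRST(Q'): from Q'→x U S' we get {x}; from Q'→Q b we get {b, x}; from Q'→b x we get {b}. So FIRST(Q') = {b, x}.
FIRST(S): from S→Q' we get {b, x}; from S→Q b Q we get {b, x}; from S→ε we get {ε}. So FIRST(S) = {ε, b, x}.
FIRST(U): from U→x we get {x}; from U→S we get {ε, b, x}. So FIRST(U) = {ε, b, x}.
FIRST(S'): from S'→S S S' we get {b, x}; from S'→x S' we get {x}; from S'→x we get {x}. So FIRST(S') = {b, x}.
FOLLOW(Q) includes $ since Q is the start symbol.
FOLLOW(U): in Q'→x U S', U is followed by S' with FIRST {b, x}. Thus FOLLOW(U) = {b, x}.
FOLLOW(S): in U→S, the suffix after S is empty, so FOLLOW(S) ⊇ FOLLOW(U) = {b, x}; in S'→S S S' (occurrence 1), S is followed by S S' with FIRST {b, x}; in S'→S S S' (occurrence 2), S is followed by S' with FIRST {b, x}. Thus FOLLOW(S) = {b, x}.
FOLLOW(Q): in Q→S' Q, the suffix after Q is empty (adds nothing new); in S→Q b Q (occurrence 1), Q is followed by b Q with FIRST {b}; in S→Q b Q (occurrence 2), the suffix after Q is empty, so FOLLOW(Q) ⊇ FOLLOW(S) = {b, x}; in Q'→Q b, Q is followed by b with FIRST {b}. Thus FOLLOW(Q) = {$, b, x}.
FOLLOW(Q'): in Q→Q', the suffix after Q' is empty, so FOLLOW(Q') ⊇ FOLLOW(Q) = {$, b, x}; in S→Q', the suffix after Q' is empty, so FOLLOW(Q') ⊇ FOLLOW(S) = {b, x}. Thus FOLLOW(Q') = {$, b, x}.
FOLLOW(S'): in Q→S' Q, S' is followed by Q with FIRST {b, x}; in Q'→x U S', the suffix after S' is empty, so FOLLOW(S') ⊇ FOLLOW(Q') = {$, b, x}; in S'→S S S', the suffix after S' is empty (adds nothing new); in S'→x S', the suffix after S' is empty (adds nothing new). Thus FOLLOW(S') = {$, b, x}.

{$, b, x}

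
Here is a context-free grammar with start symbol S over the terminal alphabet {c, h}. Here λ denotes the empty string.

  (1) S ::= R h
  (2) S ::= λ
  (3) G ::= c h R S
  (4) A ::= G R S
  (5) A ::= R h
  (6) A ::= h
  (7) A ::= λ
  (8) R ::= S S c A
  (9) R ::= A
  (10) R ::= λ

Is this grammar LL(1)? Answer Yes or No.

FIRST(S) = {λ, c, h}
FIRST(G) = {c}
FIRST(A) = {λ, c, h}
FIRST(R) = {λ, c, h}
FOLLOW(S) = {$, c, h}
FOLLOW(G) = {c, h}
FOLLOW(A) = {c, h}
FOLLOW(R) = {c, h}
Cell M[A, c] receives both A ::= G R S and A ::= R h and A ::= λ — the grammar is not LL(1).

No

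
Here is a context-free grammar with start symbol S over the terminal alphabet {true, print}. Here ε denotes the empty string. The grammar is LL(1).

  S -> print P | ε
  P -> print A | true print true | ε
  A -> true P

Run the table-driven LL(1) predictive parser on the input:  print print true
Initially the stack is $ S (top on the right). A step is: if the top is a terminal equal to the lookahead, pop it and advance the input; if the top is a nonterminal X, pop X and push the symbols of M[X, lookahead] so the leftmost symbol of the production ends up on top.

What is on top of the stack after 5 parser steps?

step 1: stack=$ S  input=print print true $  — expand S -> print P
step 2: stack=$ P print  input=print print true $  — match print
step 3: stack=$ P  input=print true $  — expand P -> print A
step 4: stack=$ A print  input=print true $  — match print
step 5: stack=$ A  input=true $  — expand A -> true P
Stack after step 5: $ P true (top = true).

true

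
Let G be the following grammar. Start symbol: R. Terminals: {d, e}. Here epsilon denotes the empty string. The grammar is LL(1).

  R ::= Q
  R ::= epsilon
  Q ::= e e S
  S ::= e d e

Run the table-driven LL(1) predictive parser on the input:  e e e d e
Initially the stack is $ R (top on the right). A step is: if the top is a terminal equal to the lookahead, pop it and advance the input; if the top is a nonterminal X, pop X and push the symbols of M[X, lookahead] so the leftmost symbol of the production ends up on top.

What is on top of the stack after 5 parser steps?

e

step 1: stack=$ R  input=e e e d e $  — expand R ::= Q
step 2: stack=$ Q  input=e e e d e $  — expand Q ::= e e S
step 3: stack=$ S e e  input=e e e d e $  — match e
step 4: stack=$ S e  input=e e d e $  — match e
step 5: stack=$ S  input=e d e $  — expand S ::= e d e
Stack after step 5: $ e d e (top = e).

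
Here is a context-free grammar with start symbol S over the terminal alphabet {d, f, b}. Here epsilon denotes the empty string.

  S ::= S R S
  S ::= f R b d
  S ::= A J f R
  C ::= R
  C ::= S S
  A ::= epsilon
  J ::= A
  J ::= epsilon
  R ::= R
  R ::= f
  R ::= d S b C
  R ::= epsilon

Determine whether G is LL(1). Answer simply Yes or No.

FIRST(S) = {f}
FIRST(C) = {epsilon, d, f}
FIRST(A) = {epsilon}
FIRST(J) = {epsilon}
FIRST(R) = {epsilon, d, f}
FOLLOW(S) = {$, b, d, f}
FOLLOW(C) = {$, b, d, f}
FOLLOW(A) = {f}
FOLLOW(J) = {f}
FOLLOW(R) = {$, b, d, f}
Cell M[C, f] receives both C ::= R and C ::= S S — the grammar is not LL(1).

No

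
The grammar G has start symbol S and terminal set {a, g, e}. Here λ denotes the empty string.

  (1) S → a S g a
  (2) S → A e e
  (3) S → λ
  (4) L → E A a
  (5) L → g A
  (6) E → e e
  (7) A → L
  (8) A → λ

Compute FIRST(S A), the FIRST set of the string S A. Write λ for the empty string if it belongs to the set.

FIRST(E): from E→e e we get {e}. So FIRST(E) = {e}.
FIRST(L): from L→E A a we get {e}; from L→g A we get {g}. So FIRST(L) = {e, g}.
FIRST(A): from A→L we get {e, g}; from A→λ we get {λ}. So FIRST(A) = {λ, e, g}.
FIRST(S): from S→a S g a we get {a}; from S→A e e we get {e, g}; from S→λ we get {λ}. So FIRST(S) = {λ, a, e, g}.
FIRST(S A): take FIRST of each symbol in turn, carrying on past any symbol whose FIRST contains λ; result {λ, a, e, g}.

{λ, a, e, g}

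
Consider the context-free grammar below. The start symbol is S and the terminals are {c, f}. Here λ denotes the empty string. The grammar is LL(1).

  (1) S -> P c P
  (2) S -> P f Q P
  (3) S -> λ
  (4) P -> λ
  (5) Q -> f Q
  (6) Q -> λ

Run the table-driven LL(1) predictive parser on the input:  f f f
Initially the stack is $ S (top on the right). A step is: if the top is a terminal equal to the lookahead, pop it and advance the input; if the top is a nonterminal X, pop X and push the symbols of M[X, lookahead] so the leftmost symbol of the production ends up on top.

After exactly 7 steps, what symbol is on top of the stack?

     Stack      Input    Action
  1  $ S        f f f $  expand S -> P f Q P
  2  $ P Q f P  f f f $  expand P -> λ
  3  $ P Q f    f f f $  match f
  4  $ P Q      f f $    expand Q -> f Q
  5  $ P Q f    f f $    match f
  6  $ P Q      f $      expand Q -> f Q
  7  $ P Q f    f $      match f
Stack after step 7: $ P Q (top = Q).

Q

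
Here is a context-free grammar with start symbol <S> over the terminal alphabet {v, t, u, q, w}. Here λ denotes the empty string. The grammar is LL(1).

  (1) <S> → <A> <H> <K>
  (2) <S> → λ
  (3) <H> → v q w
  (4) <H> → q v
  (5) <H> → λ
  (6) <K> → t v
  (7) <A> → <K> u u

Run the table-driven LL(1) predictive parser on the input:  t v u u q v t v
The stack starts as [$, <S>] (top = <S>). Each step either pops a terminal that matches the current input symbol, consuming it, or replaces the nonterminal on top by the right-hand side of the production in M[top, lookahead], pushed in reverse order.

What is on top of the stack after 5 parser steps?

u

     Stack              Input              Action
  1  $ <S>              t v u u q v t v $  expand <S> → <A> <H> <K>
  2  $ <K> <H> <A>      t v u u q v t v $  expand <A> → <K> u u
  3  $ <K> <H> u u <K>  t v u u q v t v $  expand <K> → t v
  4  $ <K> <H> u u v t  t v u u q v t v $  match t
  5  $ <K> <H> u u v    v u u q v t v $    match v
Stack after step 5: $ <K> <H> u u (top = u).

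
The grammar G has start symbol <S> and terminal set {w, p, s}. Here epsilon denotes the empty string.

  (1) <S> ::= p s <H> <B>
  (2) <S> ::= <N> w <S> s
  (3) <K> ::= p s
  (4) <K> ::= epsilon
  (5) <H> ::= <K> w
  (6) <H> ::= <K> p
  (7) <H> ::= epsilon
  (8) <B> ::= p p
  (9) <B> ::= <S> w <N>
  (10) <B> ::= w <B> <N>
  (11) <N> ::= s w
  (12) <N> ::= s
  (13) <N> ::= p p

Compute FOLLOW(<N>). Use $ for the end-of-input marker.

{$, p, s, w}

FIRST(<K>): from <K>::=p s we get {p}; from <K>::=epsilon we get {epsilon}. So FIRST(<K>) = {epsilon, p}.
FIRST(<N>): from <N>::=s w we get {s}; from <N>::=s we get {s}; from <N>::=p p we get {p}. So FIRST(<N>) = {p, s}.
FIRST(<S>): from <S>::=p s <H> <B> we get {p}; from <S>::=<N> w <S> s we get {p, s}. So FIRST(<S>) = {p, s}.
FIRST(<H>): from <H>::=<K> w we get {p, w}; from <H>::=<K> p we get {p}; from <H>::=epsilon we get {epsilon}. So FIRST(<H>) = {epsilon, p, w}.
FIRST(<B>): from <B>::=p p we get {p}; from <B>::=<S> w <N> we get {p, s}; from <B>::=w <B> <N> we get {w}. So FIRST(<B>) = {p, s, w}.
FOLLOW(<S>) includes $ since <S> is the start symbol.
FOLLOW(<S>): in <S>::=<N> w <S> s, <S> is followed by s with FIRST {s}; in <B>::=<S> w <N>, <S> is followed by w <N> with FIRST {w}. Thus FOLLOW(<S>) = {$, s, w}.
FOLLOW(<K>): in <H>::=<K> w, <K> is followed by w with FIRST {w}; in <H>::=<K> p, <K> is followed by p with FIRST {p}. Thus FOLLOW(<K>) = {p, w}.
FOLLOW(<H>): in <S>::=p s <H> <B>, <H> is followed by <B> with FIRST {p, s, w}. Thus FOLLOW(<H>) = {p, s, w}.
FOLLOW(<B>): in <S>::=p s <H> <B>, the suffix after <B> is empty, so FOLLOW(<B>) ⊇ FOLLOW(<S>) = {$, s, w}; in <B>::=w <B> <N>, <B> is followed by <N> with FIRST {p, s}. Thus FOLLOW(<B>) = {$, p, s, w}.
FOLLOW(<N>): in <S>::=<N> w <S> s, <N> is followed by w <S> s with FIRST {w}; in <B>::=<S> w <N>, the suffix after <N> is empty, so FOLLOW(<N>) ⊇ FOLLOW(<B>) = {$, p, s, w}; in <B>::=w <B> <N>, the suffix after <N> is empty, so FOLLOW(<N>) ⊇ FOLLOW(<B>) = {$, p, s, w}. Thus FOLLOW(<N>) = {$, p, s, w}.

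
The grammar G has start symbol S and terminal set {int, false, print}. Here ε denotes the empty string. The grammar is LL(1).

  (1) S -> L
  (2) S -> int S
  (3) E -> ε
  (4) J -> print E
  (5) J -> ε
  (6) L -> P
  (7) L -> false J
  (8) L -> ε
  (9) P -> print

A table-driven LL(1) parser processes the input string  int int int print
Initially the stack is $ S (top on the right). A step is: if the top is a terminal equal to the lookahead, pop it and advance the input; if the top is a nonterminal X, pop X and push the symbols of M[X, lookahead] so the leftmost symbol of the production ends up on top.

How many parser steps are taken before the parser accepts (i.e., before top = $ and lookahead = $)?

      Stack    Input                Action
   1  $ S      int int int print $  expand S -> int S
   2  $ S int  int int int print $  match int
   3  $ S      int int print $      expand S -> int S
   4  $ S int  int int print $      match int
   5  $ S      int print $          expand S -> int S
   6  $ S int  int print $          match int
   7  $ S      print $              expand S -> L
   8  $ L      print $              expand L -> P
   9  $ P      print $              expand P -> print
  10  $ print  print $              match print
Accept reached after 10 steps.

10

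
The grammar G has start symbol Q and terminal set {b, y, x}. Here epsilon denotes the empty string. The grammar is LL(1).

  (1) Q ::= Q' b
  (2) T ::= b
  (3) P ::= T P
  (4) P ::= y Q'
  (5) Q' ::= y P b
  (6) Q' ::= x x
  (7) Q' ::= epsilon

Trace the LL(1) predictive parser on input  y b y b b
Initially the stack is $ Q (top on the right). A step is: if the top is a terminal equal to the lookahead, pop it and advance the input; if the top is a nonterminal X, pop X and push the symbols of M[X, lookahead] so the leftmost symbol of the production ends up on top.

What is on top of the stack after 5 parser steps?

b

     Stack      Input        Action
  1  $ Q        y b y b b $  expand Q ::= Q' b
  2  $ b Q'     y b y b b $  expand Q' ::= y P b
  3  $ b b P y  y b y b b $  match y
  4  $ b b P    b y b b $    expand P ::= T P
  5  $ b b P T  b y b b $    expand T ::= b
Stack after step 5: $ b b P b (top = b).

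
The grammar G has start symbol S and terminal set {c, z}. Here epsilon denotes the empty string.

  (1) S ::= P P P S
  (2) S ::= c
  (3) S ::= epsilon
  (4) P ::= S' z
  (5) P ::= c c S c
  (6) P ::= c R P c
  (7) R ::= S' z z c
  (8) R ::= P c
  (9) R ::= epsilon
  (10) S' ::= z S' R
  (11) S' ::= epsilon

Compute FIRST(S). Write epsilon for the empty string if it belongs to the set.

FIRST(S') = {epsilon, z}
FIRST(P) = {c, z}  (via S' z)
FIRST(S) = {epsilon, c, z}  (via P P P S)
FIRST(R) = {epsilon, c, z}  (via S' z z c, P c)

{epsilon, c, z}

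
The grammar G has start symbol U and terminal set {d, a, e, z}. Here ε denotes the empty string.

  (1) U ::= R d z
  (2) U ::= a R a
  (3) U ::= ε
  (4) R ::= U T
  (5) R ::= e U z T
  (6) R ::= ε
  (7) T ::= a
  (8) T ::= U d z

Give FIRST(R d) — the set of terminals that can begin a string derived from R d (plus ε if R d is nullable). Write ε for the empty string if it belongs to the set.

FIRST(U) = {ε, a, d, e}  (via R d z)
FIRST(T) = {a, d, e}  (via U d z)
FIRST(R) = {ε, a, d, e}  (via U T)
FIRST(R d): take FIRST of each symbol in turn, carrying on past any symbol whose FIRST contains ε; result {a, d, e}.

{a, d, e}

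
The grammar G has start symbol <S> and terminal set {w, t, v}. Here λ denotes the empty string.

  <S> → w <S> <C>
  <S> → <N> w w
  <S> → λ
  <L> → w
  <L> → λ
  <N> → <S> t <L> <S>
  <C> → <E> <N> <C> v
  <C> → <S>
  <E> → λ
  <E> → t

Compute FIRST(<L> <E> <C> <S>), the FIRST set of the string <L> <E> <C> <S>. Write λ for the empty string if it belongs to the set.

FIRST(<L>): from <L>→w we get {w}; from <L>→λ we get {λ}. So FIRST(<L>) = {λ, w}.
FIRST(<E>): from <E>→λ we get {λ}; from <E>→t we get {t}. So FIRST(<E>) = {λ, t}.
FIRST(<S>): from <S>→w <S> <C> we get {w}; from <S>→<N> w w we get {t, w}; from <S>→λ we get {λ}. So FIRST(<S>) = {λ, t, w}.
FIRST(<N>): from <N>→<S> t <L> <S> we get {t, w}. So FIRST(<N>) = {t, w}.
FIRST(<C>): from <C>→<E> <N> <C> v we get {t, w}; from <C>→<S> we get {λ, t, w}. So FIRST(<C>) = {λ, t, w}.
FIRST(<L> <E> <C> <S>): take FIRST of each symbol in turn, carrying on past any symbol whose FIRST contains λ; result {λ, t, w}.

{λ, t, w}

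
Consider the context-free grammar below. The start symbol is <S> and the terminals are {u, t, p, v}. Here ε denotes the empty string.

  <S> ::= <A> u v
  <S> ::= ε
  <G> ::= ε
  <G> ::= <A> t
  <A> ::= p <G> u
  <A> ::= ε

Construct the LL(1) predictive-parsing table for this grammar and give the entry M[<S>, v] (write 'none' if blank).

FIRST(<A>): from <A>::=p <G> u we get {p}; from <A>::=ε we get {ε}. So FIRST(<A>) = {ε, p}.
FIRST(<S>): from <S>::=<A> u v we get {p, u}; from <S>::=ε we get {ε}. So FIRST(<S>) = {ε, p, u}.
FIRST(<G>): from <G>::=ε we get {ε}; from <G>::=<A> t we get {p, t}. So FIRST(<G>) = {ε, p, t}.
FOLLOW(<S>) includes $ since <S> is the start symbol.
FOLLOW(<S>): <S> appears on no right-hand side. Thus FOLLOW(<S>) = {$}.
For <S> ::= <A> u v: FIRST(<A> u v) = {p, u}, so it goes in M[<S>, t] for t ∈ {p, u}.
For <S> ::= ε: FIRST(ε) = {ε}, so it goes in M[<S>, t] for t ∈ {}; since ε ∈ FIRST, also for every t ∈ FOLLOW(<S>) = {$}.
None of these place a production in M[<S>, v].

none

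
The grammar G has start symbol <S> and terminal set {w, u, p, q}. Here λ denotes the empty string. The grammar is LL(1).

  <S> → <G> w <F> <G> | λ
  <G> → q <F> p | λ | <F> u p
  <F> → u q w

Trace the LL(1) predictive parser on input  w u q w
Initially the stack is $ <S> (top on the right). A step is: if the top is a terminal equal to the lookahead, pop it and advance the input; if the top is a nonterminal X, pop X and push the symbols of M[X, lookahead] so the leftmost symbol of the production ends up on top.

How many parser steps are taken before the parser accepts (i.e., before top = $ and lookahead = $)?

step 1: stack=$ <S>  input=w u q w $  — expand <S> → <G> w <F> <G>
step 2: stack=$ <G> <F> w <G>  input=w u q w $  — expand <G> → λ
step 3: stack=$ <G> <F> w  input=w u q w $  — match w
step 4: stack=$ <G> <F>  input=u q w $  — expand <F> → u q w
step 5: stack=$ <G> w q u  input=u q w $  — match u
step 6: stack=$ <G> w q  input=q w $  — match q
step 7: stack=$ <G> w  input=w $  — match w
step 8: stack=$ <G>  input=$  — expand <G> → λ
Accept reached after 8 steps.

8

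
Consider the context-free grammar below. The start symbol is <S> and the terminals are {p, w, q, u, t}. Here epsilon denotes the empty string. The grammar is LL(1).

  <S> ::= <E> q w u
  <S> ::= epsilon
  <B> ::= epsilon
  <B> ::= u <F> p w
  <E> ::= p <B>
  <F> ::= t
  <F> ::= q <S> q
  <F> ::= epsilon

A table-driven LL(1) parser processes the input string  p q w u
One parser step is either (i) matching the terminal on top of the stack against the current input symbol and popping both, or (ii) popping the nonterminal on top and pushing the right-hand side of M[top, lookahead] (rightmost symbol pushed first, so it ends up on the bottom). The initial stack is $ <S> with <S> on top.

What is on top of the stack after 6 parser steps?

step 1: stack=$ <S>  input=p q w u $  — expand <S> ::= <E> q w u
step 2: stack=$ u w q <E>  input=p q w u $  — expand <E> ::= p <B>
step 3: stack=$ u w q <B> p  input=p q w u $  — match p
step 4: stack=$ u w q <B>  input=q w u $  — expand <B> ::= epsilon
step 5: stack=$ u w q  input=q w u $  — match q
step 6: stack=$ u w  input=w u $  — match w
Stack after step 6: $ u (top = u).

u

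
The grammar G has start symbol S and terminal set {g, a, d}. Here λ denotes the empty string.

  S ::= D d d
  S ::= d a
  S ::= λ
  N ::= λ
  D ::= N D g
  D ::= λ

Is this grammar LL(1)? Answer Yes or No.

FIRST(S) = {λ, d, g}
FIRST(N) = {λ}
FIRST(D) = {λ, g}
FOLLOW(S) = {$}
FOLLOW(N) = {g}
FOLLOW(D) = {d, g}
Cell M[D, g] receives both D ::= N D g and D ::= λ — the grammar is not LL(1).

No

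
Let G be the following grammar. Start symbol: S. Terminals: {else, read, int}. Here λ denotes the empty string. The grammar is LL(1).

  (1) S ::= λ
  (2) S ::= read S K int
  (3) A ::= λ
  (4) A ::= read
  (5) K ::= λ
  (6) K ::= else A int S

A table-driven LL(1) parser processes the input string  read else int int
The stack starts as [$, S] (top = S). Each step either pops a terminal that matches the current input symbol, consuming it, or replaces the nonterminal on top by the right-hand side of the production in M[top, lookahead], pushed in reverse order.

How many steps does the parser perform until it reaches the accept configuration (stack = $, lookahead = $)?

     Stack               Input                Action
  1  $ S                 read else int int $  expand S ::= read S K int
  2  $ int K S read      read else int int $  match read
  3  $ int K S           else int int $       expand S ::= λ
  4  $ int K             else int int $       expand K ::= else A int S
  5  $ int S int A else  else int int $       match else
  6  $ int S int A       int int $            expand A ::= λ
  7  $ int S int         int int $            match int
  8  $ int S             int $                expand S ::= λ
  9  $ int               int $                match int
Accept reached after 9 steps.

9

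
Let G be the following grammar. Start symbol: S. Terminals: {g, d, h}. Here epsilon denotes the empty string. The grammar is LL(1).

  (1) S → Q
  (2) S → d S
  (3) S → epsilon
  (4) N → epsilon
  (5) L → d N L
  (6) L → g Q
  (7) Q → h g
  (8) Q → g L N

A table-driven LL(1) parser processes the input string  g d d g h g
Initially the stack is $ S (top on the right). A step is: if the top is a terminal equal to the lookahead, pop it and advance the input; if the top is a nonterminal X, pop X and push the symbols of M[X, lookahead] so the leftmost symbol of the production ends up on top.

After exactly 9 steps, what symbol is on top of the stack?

step 1: stack=$ S  input=g d d g h g $  — expand S → Q
step 2: stack=$ Q  input=g d d g h g $  — expand Q → g L N
step 3: stack=$ N L g  input=g d d g h g $  — match g
step 4: stack=$ N L  input=d d g h g $  — expand L → d N L
step 5: stack=$ N L N d  input=d d g h g $  — match d
step 6: stack=$ N L N  input=d g h g $  — expand N → epsilon
step 7: stack=$ N L  input=d g h g $  — expand L → d N L
step 8: stack=$ N L N d  input=d g h g $  — match d
step 9: stack=$ N L N  input=g h g $  — expand N → epsilon
Stack after step 9: $ N L (top = L).

L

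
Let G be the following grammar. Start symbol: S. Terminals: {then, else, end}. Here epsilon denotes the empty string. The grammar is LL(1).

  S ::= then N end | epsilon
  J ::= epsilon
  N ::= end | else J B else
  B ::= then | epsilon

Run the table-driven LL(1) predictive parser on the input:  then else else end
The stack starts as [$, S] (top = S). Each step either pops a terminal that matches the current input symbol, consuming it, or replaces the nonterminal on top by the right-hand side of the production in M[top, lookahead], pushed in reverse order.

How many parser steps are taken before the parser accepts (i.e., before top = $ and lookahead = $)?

step 1: stack=$ S  input=then else else end $  — expand S ::= then N end
step 2: stack=$ end N then  input=then else else end $  — match then
step 3: stack=$ end N  input=else else end $  — expand N ::= else J B else
step 4: stack=$ end else B J else  input=else else end $  — match else
step 5: stack=$ end else B J  input=else end $  — expand J ::= epsilon
step 6: stack=$ end else B  input=else end $  — expand B ::= epsilon
step 7: stack=$ end else  input=else end $  — match else
step 8: stack=$ end  input=end $  — match end
Accept reached after 8 steps.

8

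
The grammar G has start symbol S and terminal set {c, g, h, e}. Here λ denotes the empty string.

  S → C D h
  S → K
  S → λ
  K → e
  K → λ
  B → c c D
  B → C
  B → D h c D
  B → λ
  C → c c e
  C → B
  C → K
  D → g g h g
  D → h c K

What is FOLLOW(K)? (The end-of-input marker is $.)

FIRST(K) = {λ, e}
FIRST(D) = {g, h}
FIRST(S) = {λ, c, e, g, h}  (via C D h, K)
FIRST(B) = {λ, c, e, g, h}  (via C, D h c D)
FIRST(C) = {λ, c, e, g, h}  (via B, K)
FOLLOW(S) includes $ since S is the start symbol.
FOLLOW(S): S appears on no right-hand side. Thus FOLLOW(S) = {$}.
FOLLOW(K): in S→K, the suffix after K is empty, so FOLLOW(K) ⊇ FOLLOW(S) = {$}; in C→K, the suffix after K is empty, so FOLLOW(K) ⊇ FOLLOW(C) = {g, h}; in D→h c K, the suffix after K is empty, so FOLLOW(K) ⊇ FOLLOW(D) = {g, h}. Thus FOLLOW(K) = {$, g, h}.
FOLLOW(B): in C→B, the suffix after B is empty, so FOLLOW(B) ⊇ FOLLOW(C) = {g, h}. Thus FOLLOW(B) = {g, h}.
FOLLOW(C): in S→C D h, C is followed by D h with FIRST {g, h}; in B→C, the suffix after C is empty, so FOLLOW(C) ⊇ FOLLOW(B) = {g, h}. Thus FOLLOW(C) = {g, h}.
FOLLOW(D): in S→C D h, D is followed by h with FIRST {h}; in B→c c D, the suffix after D is empty, so FOLLOW(D) ⊇ FOLLOW(B) = {g, h}; in B→D h c D (occurrence 1), D is followed by h c D with FIRST {h}; in B→D h c D (occurrence 2), the suffix after D is empty, so FOLLOW(D) ⊇ FOLLOW(B) = {g, h}. Thus FOLLOW(D) = {g, h}.

{$, g, h}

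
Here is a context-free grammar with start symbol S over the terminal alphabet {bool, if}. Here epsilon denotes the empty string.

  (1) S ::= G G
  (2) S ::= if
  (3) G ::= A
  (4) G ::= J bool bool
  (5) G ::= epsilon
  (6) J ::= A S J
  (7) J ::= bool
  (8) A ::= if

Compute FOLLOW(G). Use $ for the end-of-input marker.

{$, bool, if}

FIRST(A) = {if}
FIRST(J) = {bool, if}  (via A S J)
FIRST(G) = {epsilon, bool, if}  (via A, J bool bool)
FIRST(S) = {epsilon, bool, if}  (via G G)
FOLLOW(S) includes $ since S is the start symbol.
FOLLOW(S): in J::=A S J, S is followed by J with FIRST {bool, if}. Thus FOLLOW(S) = {$, bool, if}.
FOLLOW(G): in S::=G G (occurrence 1), G is followed by G with FIRST {epsilon, bool, if}; in S::=G G (occurrence 1), the suffix after G is nullable, so FOLLOW(G) ⊇ FOLLOW(S) = {$, bool, if}; in S::=G G (occurrence 2), the suffix after G is empty, so FOLLOW(G) ⊇ FOLLOW(S) = {$, bool, if}. Thus FOLLOW(G) = {$, bool, if}.
FOLLOW(J): in G::=J bool bool, J is followed by bool bool with FIRST {bool}; in J::=A S J, the suffix after J is empty (adds nothing new). Thus FOLLOW(J) = {bool}.
FOLLOW(A): in G::=A, the suffix after A is empty, so FOLLOW(A) ⊇ FOLLOW(G) = {$, bool, if}; in J::=A S J, A is followed by S J with FIRST {bool, if}. Thus FOLLOW(A) = {$, bool, if}.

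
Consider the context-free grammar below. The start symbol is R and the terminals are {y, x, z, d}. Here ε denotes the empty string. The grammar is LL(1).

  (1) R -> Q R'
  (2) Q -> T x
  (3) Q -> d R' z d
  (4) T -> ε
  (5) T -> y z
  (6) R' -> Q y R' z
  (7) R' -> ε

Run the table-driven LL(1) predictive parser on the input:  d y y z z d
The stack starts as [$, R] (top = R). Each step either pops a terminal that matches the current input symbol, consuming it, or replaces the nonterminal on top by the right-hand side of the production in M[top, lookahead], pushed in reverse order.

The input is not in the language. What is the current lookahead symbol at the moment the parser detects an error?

     Stack                  Input          Action
  1  $ R                    d y y z z d $  expand R -> Q R'
  2  $ R' Q                 d y y z z d $  expand Q -> d R' z d
  3  $ R' d z R' d          d y y z z d $  match d
  4  $ R' d z R'            y y z z d $    expand R' -> Q y R' z
  5  $ R' d z z R' y Q      y y z z d $    expand Q -> T x
  6  $ R' d z z R' y x T    y y z z d $    expand T -> y z
  7  $ R' d z z R' y x z y  y y z z d $    match y
  8  $ R' d z z R' y x z    y z z d $      error: top is terminal z but lookahead is y

y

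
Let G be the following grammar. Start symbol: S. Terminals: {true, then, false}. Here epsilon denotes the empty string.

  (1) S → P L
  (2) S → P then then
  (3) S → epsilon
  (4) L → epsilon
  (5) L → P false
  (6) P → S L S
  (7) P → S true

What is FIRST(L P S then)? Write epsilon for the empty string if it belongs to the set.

{false, then, true}

FIRST(S) = {epsilon, false, then, true}  (via P L, P then then)
FIRST(L) = {epsilon, false, then, true}  (via P false)
FIRST(P) = {epsilon, false, then, true}  (via S L S, S true)
FIRST(L P S then): take FIRST of each symbol in turn, carrying on past any symbol whose FIRST contains epsilon; result {false, then, true}.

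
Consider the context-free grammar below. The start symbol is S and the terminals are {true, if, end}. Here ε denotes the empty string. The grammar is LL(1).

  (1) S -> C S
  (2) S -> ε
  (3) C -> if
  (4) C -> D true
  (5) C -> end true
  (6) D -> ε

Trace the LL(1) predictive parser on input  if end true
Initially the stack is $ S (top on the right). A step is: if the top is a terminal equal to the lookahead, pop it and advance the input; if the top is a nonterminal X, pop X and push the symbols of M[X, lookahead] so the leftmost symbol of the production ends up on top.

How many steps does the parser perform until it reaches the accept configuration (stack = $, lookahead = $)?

step 1: stack=$ S  input=if end true $  — expand S -> C S
step 2: stack=$ S C  input=if end true $  — expand C -> if
step 3: stack=$ S if  input=if end true $  — match if
step 4: stack=$ S  input=end true $  — expand S -> C S
step 5: stack=$ S C  input=end true $  — expand C -> end true
step 6: stack=$ S true end  input=end true $  — match end
step 7: stack=$ S true  input=true $  — match true
step 8: stack=$ S  input=$  — expand S -> ε
Accept reached after 8 steps.

8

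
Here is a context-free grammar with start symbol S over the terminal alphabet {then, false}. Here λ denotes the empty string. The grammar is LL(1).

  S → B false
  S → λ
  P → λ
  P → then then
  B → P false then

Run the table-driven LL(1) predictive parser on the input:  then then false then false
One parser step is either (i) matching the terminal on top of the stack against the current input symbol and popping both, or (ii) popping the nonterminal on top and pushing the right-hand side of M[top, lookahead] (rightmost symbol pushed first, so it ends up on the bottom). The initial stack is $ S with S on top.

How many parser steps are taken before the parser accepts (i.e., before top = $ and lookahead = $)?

step 1: stack=$ S  input=then then false then false $  — expand S → B false
step 2: stack=$ false B  input=then then false then false $  — expand B → P false then
step 3: stack=$ false then false P  input=then then false then false $  — expand P → then then
step 4: stack=$ false then false then then  input=then then false then false $  — match then
step 5: stack=$ false then false then  input=then false then false $  — match then
step 6: stack=$ false then false  input=false then false $  — match false
step 7: stack=$ false then  input=then false $  — match then
step 8: stack=$ false  input=false $  — match false
Accept reached after 8 steps.

8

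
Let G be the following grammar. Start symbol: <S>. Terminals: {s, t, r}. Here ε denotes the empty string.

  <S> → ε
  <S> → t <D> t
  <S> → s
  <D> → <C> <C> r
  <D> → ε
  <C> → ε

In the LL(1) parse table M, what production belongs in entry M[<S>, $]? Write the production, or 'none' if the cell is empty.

<S> → ε

FIRST(<S>) = {ε, s, t}
FIRST(<C>) = {ε}
FIRST(<D>) = {ε, r}  (via <C> <C> r)
FOLLOW(<S>) includes $ since <S> is the start symbol.
FOLLOW(<S>): <S> appears on no right-hand side. Thus FOLLOW(<S>) = {$}.
For <S> → ε: FIRST(ε) = {ε}, so it goes in M[<S>, t] for t ∈ {}; since ε ∈ FIRST, also for every t ∈ FOLLOW(<S>) = {$}.
For <S> → t <D> t: FIRST(t <D> t) = {t}, so it goes in M[<S>, t] for t ∈ {t}.
For <S> → s: FIRST(s) = {s}, so it goes in M[<S>, t] for t ∈ {s}.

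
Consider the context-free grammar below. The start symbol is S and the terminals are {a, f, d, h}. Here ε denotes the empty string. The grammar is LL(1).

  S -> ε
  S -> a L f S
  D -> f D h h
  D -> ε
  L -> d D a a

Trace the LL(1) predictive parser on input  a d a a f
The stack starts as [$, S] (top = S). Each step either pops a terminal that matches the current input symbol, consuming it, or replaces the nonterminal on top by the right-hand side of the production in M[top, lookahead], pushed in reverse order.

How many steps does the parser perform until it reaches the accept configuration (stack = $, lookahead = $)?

9

     Stack          Input        Action
  1  $ S            a d a a f $  expand S -> a L f S
  2  $ S f L a      a d a a f $  match a
  3  $ S f L        d a a f $    expand L -> d D a a
  4  $ S f a a D d  d a a f $    match d
  5  $ S f a a D    a a f $      expand D -> ε
  6  $ S f a a      a a f $      match a
  7  $ S f a        a f $        match a
  8  $ S f          f $          match f
  9  $ S            $            expand S -> ε
Accept reached after 9 steps.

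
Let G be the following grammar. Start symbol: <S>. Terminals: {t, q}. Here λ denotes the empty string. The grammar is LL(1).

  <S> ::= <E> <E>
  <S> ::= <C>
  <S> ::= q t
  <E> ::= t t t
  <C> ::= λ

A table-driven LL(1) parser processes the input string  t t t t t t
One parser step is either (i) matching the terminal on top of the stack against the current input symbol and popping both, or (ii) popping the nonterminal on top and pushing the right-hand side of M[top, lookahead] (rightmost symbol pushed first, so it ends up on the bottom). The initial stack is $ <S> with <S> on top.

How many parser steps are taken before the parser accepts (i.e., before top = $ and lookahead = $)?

     Stack        Input          Action
  1  $ <S>        t t t t t t $  expand <S> ::= <E> <E>
  2  $ <E> <E>    t t t t t t $  expand <E> ::= t t t
  3  $ <E> t t t  t t t t t t $  match t
  4  $ <E> t t    t t t t t $    match t
  5  $ <E> t      t t t t $      match t
  6  $ <E>        t t t $        expand <E> ::= t t t
  7  $ t t t      t t t $        match t
  8  $ t t        t t $          match t
  9  $ t          t $            match t
Accept reached after 9 steps.

9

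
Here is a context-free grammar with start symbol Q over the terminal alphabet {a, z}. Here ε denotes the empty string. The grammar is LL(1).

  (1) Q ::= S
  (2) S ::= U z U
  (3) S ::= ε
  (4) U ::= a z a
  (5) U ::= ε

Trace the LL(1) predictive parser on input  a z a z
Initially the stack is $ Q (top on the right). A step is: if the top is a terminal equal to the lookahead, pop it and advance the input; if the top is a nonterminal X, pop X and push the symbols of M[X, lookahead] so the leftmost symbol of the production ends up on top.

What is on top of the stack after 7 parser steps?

U

step 1: stack=$ Q  input=a z a z $  — expand Q ::= S
step 2: stack=$ S  input=a z a z $  — expand S ::= U z U
step 3: stack=$ U z U  input=a z a z $  — expand U ::= a z a
step 4: stack=$ U z a z a  input=a z a z $  — match a
step 5: stack=$ U z a z  input=z a z $  — match z
step 6: stack=$ U z a  input=a z $  — match a
step 7: stack=$ U z  input=z $  — match z
Stack after step 7: $ U (top = U).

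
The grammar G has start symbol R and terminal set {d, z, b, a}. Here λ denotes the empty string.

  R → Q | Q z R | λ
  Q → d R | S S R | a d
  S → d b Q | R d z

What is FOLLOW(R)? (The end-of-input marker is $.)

FIRST(R): from R→Q we get {a, d}; from R→Q z R we get {a, d}; from R→λ we get {λ}. So FIRST(R) = {λ, a, d}.
FIRST(S): from S→d b Q we get {d}; from S→R d z we get {a, d}. So FIRST(S) = {a, d}.
FIRST(Q): from Q→d R we get {d}; from Q→S S R we get {a, d}; from Q→a d we get {a}. So FIRST(Q) = {a, d}.
FOLLOW(R) includes $ since R is the start symbol.
FOLLOW(R): in R→Q z R, the suffix after R is empty (adds nothing new); in Q→d R, the suffix after R is empty, so FOLLOW(R) ⊇ FOLLOW(Q) = {$, a, d, z}; in Q→S S R, the suffix after R is empty, so FOLLOW(R) ⊇ FOLLOW(Q) = {$, a, d, z}; in S→R d z, R is followed by d z with FIRST {d}. Thus FOLLOW(R) = {$, a, d, z}.
FOLLOW(Q): in R→Q, the suffix after Q is empty, so FOLLOW(Q) ⊇ FOLLOW(R) = {$, a, d, z}; in R→Q z R, Q is followed by z R with FIRST {z}; in S→d b Q, the suffix after Q is empty, so FOLLOW(Q) ⊇ FOLLOW(S) = {$, a, d, z}. Thus FOLLOW(Q) = {$, a, d, z}.
FOLLOW(S): in Q→S S R (occurrence 1), S is followed by S R with FIRST {a, d}; in Q→S S R (occurrence 2), S is followed by R with FIRST {λ, a, d}; in Q→S S R (occurrence 2), the suffix after S is nullable, so FOLLOW(S) ⊇ FOLLOW(Q) = {$, a, d, z}. Thus FOLLOW(S) = {$, a, d, z}.

{$, a, d, z}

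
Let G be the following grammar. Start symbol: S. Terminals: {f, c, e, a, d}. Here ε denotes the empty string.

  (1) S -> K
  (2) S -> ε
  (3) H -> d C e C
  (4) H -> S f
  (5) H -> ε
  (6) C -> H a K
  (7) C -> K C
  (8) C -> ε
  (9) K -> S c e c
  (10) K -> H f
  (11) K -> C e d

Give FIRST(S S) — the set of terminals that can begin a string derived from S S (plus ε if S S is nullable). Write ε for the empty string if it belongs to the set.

FIRST(S): from S->K we get {a, c, d, e, f}; from S->ε we get {ε}. So FIRST(S) = {ε, a, c, d, e, f}.
FIRST(H): from H->d C e C we get {d}; from H->S f we get {a, c, d, e, f}; from H->ε we get {ε}. So FIRST(H) = {ε, a, c, d, e, f}.
FIRST(C): from C->H a K we get {a, c, d, e, f}; from C->K C we get {a, c, d, e, f}; from C->ε we get {ε}. So FIRST(C) = {ε, a, c, d, e, f}.
FIRST(K): from K->S c e c we get {a, c, d, e, f}; from K->H f we get {a, c, d, e, f}; from K->C e d we get {a, c, d, e, f}. So FIRST(K) = {a, c, d, e, f}.
FIRST(S S): take FIRST of each symbol in turn, carrying on past any symbol whose FIRST contains ε; result {ε, a, c, d, e, f}.

{ε, a, c, d, e, f}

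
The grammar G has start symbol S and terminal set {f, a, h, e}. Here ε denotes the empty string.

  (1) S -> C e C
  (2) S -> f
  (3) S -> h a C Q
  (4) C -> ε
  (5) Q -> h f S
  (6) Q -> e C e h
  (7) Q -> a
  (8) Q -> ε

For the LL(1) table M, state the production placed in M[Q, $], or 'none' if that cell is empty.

FIRST(C) = {ε}
FIRST(Q) = {ε, a, e, h}
FIRST(S) = {e, f, h}  (via C e C)
FOLLOW(S) includes $ since S is the start symbol.
FOLLOW(S): in Q->h f S, the suffix after S is empty, so FOLLOW(S) ⊇ FOLLOW(Q) = {$}. Thus FOLLOW(S) = {$}.
FOLLOW(Q): in S->h a C Q, the suffix after Q is empty, so FOLLOW(Q) ⊇ FOLLOW(S) = {$}. Thus FOLLOW(Q) = {$}.
For Q -> h f S: FIRST(h f S) = {h}, so it goes in M[Q, t] for t ∈ {h}.
For Q -> e C e h: FIRST(e C e h) = {e}, so it goes in M[Q, t] for t ∈ {e}.
For Q -> a: FIRST(a) = {a}, so it goes in M[Q, t] for t ∈ {a}.
For Q -> ε: FIRST(ε) = {ε}, so it goes in M[Q, t] for t ∈ {}; since ε ∈ FIRST, also for every t ∈ FOLLOW(Q) = {$}.

Q -> ε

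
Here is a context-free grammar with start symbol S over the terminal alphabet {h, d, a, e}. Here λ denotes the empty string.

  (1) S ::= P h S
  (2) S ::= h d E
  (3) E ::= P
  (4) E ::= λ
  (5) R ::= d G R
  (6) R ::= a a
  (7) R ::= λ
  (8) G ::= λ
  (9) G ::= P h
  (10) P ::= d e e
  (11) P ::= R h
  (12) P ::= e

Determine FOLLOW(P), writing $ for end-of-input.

{$, h}

FIRST(R) = {λ, a, d}
FIRST(P) = {a, d, e, h}  (via R h)
FIRST(S) = {a, d, e, h}  (via P h S)
FIRST(E) = {λ, a, d, e, h}  (via P)
FIRST(G) = {λ, a, d, e, h}  (via P h)
FOLLOW(S) includes $ since S is the start symbol.
FOLLOW(S): in S::=P h S, the suffix after S is empty (adds nothing new). Thus FOLLOW(S) = {$}.
FOLLOW(E): in S::=h d E, the suffix after E is empty, so FOLLOW(E) ⊇ FOLLOW(S) = {$}. Thus FOLLOW(E) = {$}.
FOLLOW(R): in R::=d G R, the suffix after R is empty (adds nothing new); in P::=R h, R is followed by h with FIRST {h}. Thus FOLLOW(R) = {h}.
FOLLOW(G): in R::=d G R, G is followed by R with FIRST {λ, a, d}; in R::=d G R, the suffix after G is nullable, so FOLLOW(G) ⊇ FOLLOW(R) = {h}. Thus FOLLOW(G) = {a, d, h}.
FOLLOW(P): in S::=P h S, P is followed by h S with FIRST {h}; in E::=P, the suffix after P is empty, so FOLLOW(P) ⊇ FOLLOW(E) = {$}; in G::=P h, P is followed by h with FIRST {h}. Thus FOLLOW(P) = {$, h}.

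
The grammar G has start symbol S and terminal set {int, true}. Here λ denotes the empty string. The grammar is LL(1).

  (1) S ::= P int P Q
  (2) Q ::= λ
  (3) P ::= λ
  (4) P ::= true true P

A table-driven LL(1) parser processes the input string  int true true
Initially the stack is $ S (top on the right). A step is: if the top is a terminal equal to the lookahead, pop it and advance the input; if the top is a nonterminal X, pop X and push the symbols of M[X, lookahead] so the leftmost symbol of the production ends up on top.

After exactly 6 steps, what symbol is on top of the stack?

P

     Stack            Input            Action
  1  $ S              int true true $  expand S ::= P int P Q
  2  $ Q P int P      int true true $  expand P ::= λ
  3  $ Q P int        int true true $  match int
  4  $ Q P            true true $      expand P ::= true true P
  5  $ Q P true true  true true $      match true
  6  $ Q P true       true $           match true
Stack after step 6: $ Q P (top = P).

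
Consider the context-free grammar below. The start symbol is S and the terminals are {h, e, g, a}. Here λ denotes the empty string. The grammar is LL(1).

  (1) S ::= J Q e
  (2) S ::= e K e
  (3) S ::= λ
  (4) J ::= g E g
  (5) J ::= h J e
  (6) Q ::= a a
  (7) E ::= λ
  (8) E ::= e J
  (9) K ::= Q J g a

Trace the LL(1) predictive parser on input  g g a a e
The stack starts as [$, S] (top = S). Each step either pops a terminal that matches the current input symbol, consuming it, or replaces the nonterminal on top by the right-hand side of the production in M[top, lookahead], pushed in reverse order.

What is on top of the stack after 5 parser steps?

step 1: stack=$ S  input=g g a a e $  — expand S ::= J Q e
step 2: stack=$ e Q J  input=g g a a e $  — expand J ::= g E g
step 3: stack=$ e Q g E g  input=g g a a e $  — match g
step 4: stack=$ e Q g E  input=g a a e $  — expand E ::= λ
step 5: stack=$ e Q g  input=g a a e $  — match g
Stack after step 5: $ e Q (top = Q).

Q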